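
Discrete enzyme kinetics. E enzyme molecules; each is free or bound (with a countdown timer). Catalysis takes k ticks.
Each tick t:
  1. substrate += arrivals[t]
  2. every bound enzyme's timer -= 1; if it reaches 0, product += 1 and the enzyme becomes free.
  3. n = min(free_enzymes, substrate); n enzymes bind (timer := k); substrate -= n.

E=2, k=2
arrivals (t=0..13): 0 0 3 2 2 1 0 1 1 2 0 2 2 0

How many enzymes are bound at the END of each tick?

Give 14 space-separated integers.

t=0: arr=0 -> substrate=0 bound=0 product=0
t=1: arr=0 -> substrate=0 bound=0 product=0
t=2: arr=3 -> substrate=1 bound=2 product=0
t=3: arr=2 -> substrate=3 bound=2 product=0
t=4: arr=2 -> substrate=3 bound=2 product=2
t=5: arr=1 -> substrate=4 bound=2 product=2
t=6: arr=0 -> substrate=2 bound=2 product=4
t=7: arr=1 -> substrate=3 bound=2 product=4
t=8: arr=1 -> substrate=2 bound=2 product=6
t=9: arr=2 -> substrate=4 bound=2 product=6
t=10: arr=0 -> substrate=2 bound=2 product=8
t=11: arr=2 -> substrate=4 bound=2 product=8
t=12: arr=2 -> substrate=4 bound=2 product=10
t=13: arr=0 -> substrate=4 bound=2 product=10

Answer: 0 0 2 2 2 2 2 2 2 2 2 2 2 2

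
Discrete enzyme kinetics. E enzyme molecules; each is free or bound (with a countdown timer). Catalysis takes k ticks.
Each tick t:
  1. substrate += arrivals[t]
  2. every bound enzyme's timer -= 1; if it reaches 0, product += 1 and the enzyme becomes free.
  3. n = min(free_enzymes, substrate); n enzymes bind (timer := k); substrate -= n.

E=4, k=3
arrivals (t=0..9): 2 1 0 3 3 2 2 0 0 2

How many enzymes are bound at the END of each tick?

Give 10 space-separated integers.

Answer: 2 3 3 4 4 4 4 4 4 4

Derivation:
t=0: arr=2 -> substrate=0 bound=2 product=0
t=1: arr=1 -> substrate=0 bound=3 product=0
t=2: arr=0 -> substrate=0 bound=3 product=0
t=3: arr=3 -> substrate=0 bound=4 product=2
t=4: arr=3 -> substrate=2 bound=4 product=3
t=5: arr=2 -> substrate=4 bound=4 product=3
t=6: arr=2 -> substrate=3 bound=4 product=6
t=7: arr=0 -> substrate=2 bound=4 product=7
t=8: arr=0 -> substrate=2 bound=4 product=7
t=9: arr=2 -> substrate=1 bound=4 product=10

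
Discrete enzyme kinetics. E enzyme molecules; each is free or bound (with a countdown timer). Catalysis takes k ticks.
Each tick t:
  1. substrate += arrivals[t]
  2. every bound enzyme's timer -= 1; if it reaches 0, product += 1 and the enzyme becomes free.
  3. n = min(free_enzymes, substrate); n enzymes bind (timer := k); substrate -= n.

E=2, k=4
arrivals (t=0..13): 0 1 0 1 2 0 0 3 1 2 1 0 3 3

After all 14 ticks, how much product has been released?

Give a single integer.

t=0: arr=0 -> substrate=0 bound=0 product=0
t=1: arr=1 -> substrate=0 bound=1 product=0
t=2: arr=0 -> substrate=0 bound=1 product=0
t=3: arr=1 -> substrate=0 bound=2 product=0
t=4: arr=2 -> substrate=2 bound=2 product=0
t=5: arr=0 -> substrate=1 bound=2 product=1
t=6: arr=0 -> substrate=1 bound=2 product=1
t=7: arr=3 -> substrate=3 bound=2 product=2
t=8: arr=1 -> substrate=4 bound=2 product=2
t=9: arr=2 -> substrate=5 bound=2 product=3
t=10: arr=1 -> substrate=6 bound=2 product=3
t=11: arr=0 -> substrate=5 bound=2 product=4
t=12: arr=3 -> substrate=8 bound=2 product=4
t=13: arr=3 -> substrate=10 bound=2 product=5

Answer: 5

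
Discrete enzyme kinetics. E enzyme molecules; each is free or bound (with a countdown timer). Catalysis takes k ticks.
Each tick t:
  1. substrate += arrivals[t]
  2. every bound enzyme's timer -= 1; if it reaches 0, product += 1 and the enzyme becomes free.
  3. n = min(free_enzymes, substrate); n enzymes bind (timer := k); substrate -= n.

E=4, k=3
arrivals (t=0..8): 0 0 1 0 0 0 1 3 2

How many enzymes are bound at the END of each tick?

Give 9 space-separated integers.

Answer: 0 0 1 1 1 0 1 4 4

Derivation:
t=0: arr=0 -> substrate=0 bound=0 product=0
t=1: arr=0 -> substrate=0 bound=0 product=0
t=2: arr=1 -> substrate=0 bound=1 product=0
t=3: arr=0 -> substrate=0 bound=1 product=0
t=4: arr=0 -> substrate=0 bound=1 product=0
t=5: arr=0 -> substrate=0 bound=0 product=1
t=6: arr=1 -> substrate=0 bound=1 product=1
t=7: arr=3 -> substrate=0 bound=4 product=1
t=8: arr=2 -> substrate=2 bound=4 product=1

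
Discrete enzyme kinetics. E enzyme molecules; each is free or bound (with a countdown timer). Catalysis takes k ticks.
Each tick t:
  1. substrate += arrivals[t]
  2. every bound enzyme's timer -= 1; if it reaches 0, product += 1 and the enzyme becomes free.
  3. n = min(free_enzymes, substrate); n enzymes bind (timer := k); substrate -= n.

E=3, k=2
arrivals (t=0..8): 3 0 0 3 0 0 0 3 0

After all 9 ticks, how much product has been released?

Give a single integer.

t=0: arr=3 -> substrate=0 bound=3 product=0
t=1: arr=0 -> substrate=0 bound=3 product=0
t=2: arr=0 -> substrate=0 bound=0 product=3
t=3: arr=3 -> substrate=0 bound=3 product=3
t=4: arr=0 -> substrate=0 bound=3 product=3
t=5: arr=0 -> substrate=0 bound=0 product=6
t=6: arr=0 -> substrate=0 bound=0 product=6
t=7: arr=3 -> substrate=0 bound=3 product=6
t=8: arr=0 -> substrate=0 bound=3 product=6

Answer: 6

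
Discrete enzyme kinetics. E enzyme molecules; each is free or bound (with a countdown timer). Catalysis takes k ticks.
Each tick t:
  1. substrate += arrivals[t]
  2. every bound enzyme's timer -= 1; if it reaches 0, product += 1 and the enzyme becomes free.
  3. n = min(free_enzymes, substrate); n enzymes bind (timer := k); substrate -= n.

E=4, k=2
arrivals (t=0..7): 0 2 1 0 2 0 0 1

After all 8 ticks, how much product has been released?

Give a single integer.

Answer: 5

Derivation:
t=0: arr=0 -> substrate=0 bound=0 product=0
t=1: arr=2 -> substrate=0 bound=2 product=0
t=2: arr=1 -> substrate=0 bound=3 product=0
t=3: arr=0 -> substrate=0 bound=1 product=2
t=4: arr=2 -> substrate=0 bound=2 product=3
t=5: arr=0 -> substrate=0 bound=2 product=3
t=6: arr=0 -> substrate=0 bound=0 product=5
t=7: arr=1 -> substrate=0 bound=1 product=5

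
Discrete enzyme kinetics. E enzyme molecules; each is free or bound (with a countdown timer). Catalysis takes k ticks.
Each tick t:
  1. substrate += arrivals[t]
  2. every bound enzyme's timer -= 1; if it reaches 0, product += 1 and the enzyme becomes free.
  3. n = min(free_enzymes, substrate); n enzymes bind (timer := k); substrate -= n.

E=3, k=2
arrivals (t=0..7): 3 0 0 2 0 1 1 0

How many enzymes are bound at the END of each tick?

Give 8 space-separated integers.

t=0: arr=3 -> substrate=0 bound=3 product=0
t=1: arr=0 -> substrate=0 bound=3 product=0
t=2: arr=0 -> substrate=0 bound=0 product=3
t=3: arr=2 -> substrate=0 bound=2 product=3
t=4: arr=0 -> substrate=0 bound=2 product=3
t=5: arr=1 -> substrate=0 bound=1 product=5
t=6: arr=1 -> substrate=0 bound=2 product=5
t=7: arr=0 -> substrate=0 bound=1 product=6

Answer: 3 3 0 2 2 1 2 1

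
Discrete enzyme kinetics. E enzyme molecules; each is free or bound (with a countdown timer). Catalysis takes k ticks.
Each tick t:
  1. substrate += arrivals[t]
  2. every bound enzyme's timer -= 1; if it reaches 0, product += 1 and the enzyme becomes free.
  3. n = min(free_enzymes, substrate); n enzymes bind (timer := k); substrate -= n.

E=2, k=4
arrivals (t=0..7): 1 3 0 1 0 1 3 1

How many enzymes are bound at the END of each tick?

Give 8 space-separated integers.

t=0: arr=1 -> substrate=0 bound=1 product=0
t=1: arr=3 -> substrate=2 bound=2 product=0
t=2: arr=0 -> substrate=2 bound=2 product=0
t=3: arr=1 -> substrate=3 bound=2 product=0
t=4: arr=0 -> substrate=2 bound=2 product=1
t=5: arr=1 -> substrate=2 bound=2 product=2
t=6: arr=3 -> substrate=5 bound=2 product=2
t=7: arr=1 -> substrate=6 bound=2 product=2

Answer: 1 2 2 2 2 2 2 2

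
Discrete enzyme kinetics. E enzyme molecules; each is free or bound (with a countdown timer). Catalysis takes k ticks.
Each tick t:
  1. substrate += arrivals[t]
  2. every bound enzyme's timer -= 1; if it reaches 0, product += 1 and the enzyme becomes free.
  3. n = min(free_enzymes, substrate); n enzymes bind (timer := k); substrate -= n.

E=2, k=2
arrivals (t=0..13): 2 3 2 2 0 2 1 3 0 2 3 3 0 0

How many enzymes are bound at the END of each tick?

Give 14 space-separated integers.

Answer: 2 2 2 2 2 2 2 2 2 2 2 2 2 2

Derivation:
t=0: arr=2 -> substrate=0 bound=2 product=0
t=1: arr=3 -> substrate=3 bound=2 product=0
t=2: arr=2 -> substrate=3 bound=2 product=2
t=3: arr=2 -> substrate=5 bound=2 product=2
t=4: arr=0 -> substrate=3 bound=2 product=4
t=5: arr=2 -> substrate=5 bound=2 product=4
t=6: arr=1 -> substrate=4 bound=2 product=6
t=7: arr=3 -> substrate=7 bound=2 product=6
t=8: arr=0 -> substrate=5 bound=2 product=8
t=9: arr=2 -> substrate=7 bound=2 product=8
t=10: arr=3 -> substrate=8 bound=2 product=10
t=11: arr=3 -> substrate=11 bound=2 product=10
t=12: arr=0 -> substrate=9 bound=2 product=12
t=13: arr=0 -> substrate=9 bound=2 product=12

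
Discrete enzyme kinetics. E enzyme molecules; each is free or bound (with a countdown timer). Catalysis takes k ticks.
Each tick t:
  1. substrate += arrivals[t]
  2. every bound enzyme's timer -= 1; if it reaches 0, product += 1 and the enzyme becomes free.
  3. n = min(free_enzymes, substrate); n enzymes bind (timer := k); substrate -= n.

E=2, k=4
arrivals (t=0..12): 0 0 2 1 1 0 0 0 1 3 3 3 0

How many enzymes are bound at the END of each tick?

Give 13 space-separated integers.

t=0: arr=0 -> substrate=0 bound=0 product=0
t=1: arr=0 -> substrate=0 bound=0 product=0
t=2: arr=2 -> substrate=0 bound=2 product=0
t=3: arr=1 -> substrate=1 bound=2 product=0
t=4: arr=1 -> substrate=2 bound=2 product=0
t=5: arr=0 -> substrate=2 bound=2 product=0
t=6: arr=0 -> substrate=0 bound=2 product=2
t=7: arr=0 -> substrate=0 bound=2 product=2
t=8: arr=1 -> substrate=1 bound=2 product=2
t=9: arr=3 -> substrate=4 bound=2 product=2
t=10: arr=3 -> substrate=5 bound=2 product=4
t=11: arr=3 -> substrate=8 bound=2 product=4
t=12: arr=0 -> substrate=8 bound=2 product=4

Answer: 0 0 2 2 2 2 2 2 2 2 2 2 2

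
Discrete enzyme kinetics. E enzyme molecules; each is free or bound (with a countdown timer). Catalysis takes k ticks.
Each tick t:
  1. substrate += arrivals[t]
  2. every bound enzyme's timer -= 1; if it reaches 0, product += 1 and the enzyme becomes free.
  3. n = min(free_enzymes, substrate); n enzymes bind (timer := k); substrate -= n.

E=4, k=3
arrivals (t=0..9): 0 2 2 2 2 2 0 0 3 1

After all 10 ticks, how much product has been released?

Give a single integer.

Answer: 8

Derivation:
t=0: arr=0 -> substrate=0 bound=0 product=0
t=1: arr=2 -> substrate=0 bound=2 product=0
t=2: arr=2 -> substrate=0 bound=4 product=0
t=3: arr=2 -> substrate=2 bound=4 product=0
t=4: arr=2 -> substrate=2 bound=4 product=2
t=5: arr=2 -> substrate=2 bound=4 product=4
t=6: arr=0 -> substrate=2 bound=4 product=4
t=7: arr=0 -> substrate=0 bound=4 product=6
t=8: arr=3 -> substrate=1 bound=4 product=8
t=9: arr=1 -> substrate=2 bound=4 product=8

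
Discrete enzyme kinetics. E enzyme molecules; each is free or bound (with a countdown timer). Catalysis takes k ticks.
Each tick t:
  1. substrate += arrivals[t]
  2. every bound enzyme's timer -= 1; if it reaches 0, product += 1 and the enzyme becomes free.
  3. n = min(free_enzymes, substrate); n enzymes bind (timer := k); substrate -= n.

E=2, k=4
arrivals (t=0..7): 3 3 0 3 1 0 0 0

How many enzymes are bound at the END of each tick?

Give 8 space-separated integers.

t=0: arr=3 -> substrate=1 bound=2 product=0
t=1: arr=3 -> substrate=4 bound=2 product=0
t=2: arr=0 -> substrate=4 bound=2 product=0
t=3: arr=3 -> substrate=7 bound=2 product=0
t=4: arr=1 -> substrate=6 bound=2 product=2
t=5: arr=0 -> substrate=6 bound=2 product=2
t=6: arr=0 -> substrate=6 bound=2 product=2
t=7: arr=0 -> substrate=6 bound=2 product=2

Answer: 2 2 2 2 2 2 2 2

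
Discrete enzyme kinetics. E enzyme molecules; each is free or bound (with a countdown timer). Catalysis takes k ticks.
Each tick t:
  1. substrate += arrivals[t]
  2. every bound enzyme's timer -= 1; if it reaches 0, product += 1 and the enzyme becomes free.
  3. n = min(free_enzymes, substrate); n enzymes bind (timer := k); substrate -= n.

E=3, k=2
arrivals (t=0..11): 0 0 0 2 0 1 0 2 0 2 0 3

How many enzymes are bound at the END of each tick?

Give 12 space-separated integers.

Answer: 0 0 0 2 2 1 1 2 2 2 2 3

Derivation:
t=0: arr=0 -> substrate=0 bound=0 product=0
t=1: arr=0 -> substrate=0 bound=0 product=0
t=2: arr=0 -> substrate=0 bound=0 product=0
t=3: arr=2 -> substrate=0 bound=2 product=0
t=4: arr=0 -> substrate=0 bound=2 product=0
t=5: arr=1 -> substrate=0 bound=1 product=2
t=6: arr=0 -> substrate=0 bound=1 product=2
t=7: arr=2 -> substrate=0 bound=2 product=3
t=8: arr=0 -> substrate=0 bound=2 product=3
t=9: arr=2 -> substrate=0 bound=2 product=5
t=10: arr=0 -> substrate=0 bound=2 product=5
t=11: arr=3 -> substrate=0 bound=3 product=7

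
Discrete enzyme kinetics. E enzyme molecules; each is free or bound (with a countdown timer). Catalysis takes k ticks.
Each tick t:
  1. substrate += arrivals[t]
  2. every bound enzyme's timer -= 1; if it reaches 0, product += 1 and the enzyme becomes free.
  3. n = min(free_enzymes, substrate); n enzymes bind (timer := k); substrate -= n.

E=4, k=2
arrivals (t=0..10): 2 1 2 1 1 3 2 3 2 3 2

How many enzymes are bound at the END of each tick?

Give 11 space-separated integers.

Answer: 2 3 3 3 2 4 4 4 4 4 4

Derivation:
t=0: arr=2 -> substrate=0 bound=2 product=0
t=1: arr=1 -> substrate=0 bound=3 product=0
t=2: arr=2 -> substrate=0 bound=3 product=2
t=3: arr=1 -> substrate=0 bound=3 product=3
t=4: arr=1 -> substrate=0 bound=2 product=5
t=5: arr=3 -> substrate=0 bound=4 product=6
t=6: arr=2 -> substrate=1 bound=4 product=7
t=7: arr=3 -> substrate=1 bound=4 product=10
t=8: arr=2 -> substrate=2 bound=4 product=11
t=9: arr=3 -> substrate=2 bound=4 product=14
t=10: arr=2 -> substrate=3 bound=4 product=15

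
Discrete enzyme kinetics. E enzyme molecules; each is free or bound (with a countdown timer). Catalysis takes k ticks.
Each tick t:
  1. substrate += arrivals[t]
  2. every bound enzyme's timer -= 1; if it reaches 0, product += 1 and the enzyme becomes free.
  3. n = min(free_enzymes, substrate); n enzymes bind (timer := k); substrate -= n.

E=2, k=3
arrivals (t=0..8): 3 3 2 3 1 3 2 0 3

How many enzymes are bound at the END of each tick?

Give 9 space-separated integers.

Answer: 2 2 2 2 2 2 2 2 2

Derivation:
t=0: arr=3 -> substrate=1 bound=2 product=0
t=1: arr=3 -> substrate=4 bound=2 product=0
t=2: arr=2 -> substrate=6 bound=2 product=0
t=3: arr=3 -> substrate=7 bound=2 product=2
t=4: arr=1 -> substrate=8 bound=2 product=2
t=5: arr=3 -> substrate=11 bound=2 product=2
t=6: arr=2 -> substrate=11 bound=2 product=4
t=7: arr=0 -> substrate=11 bound=2 product=4
t=8: arr=3 -> substrate=14 bound=2 product=4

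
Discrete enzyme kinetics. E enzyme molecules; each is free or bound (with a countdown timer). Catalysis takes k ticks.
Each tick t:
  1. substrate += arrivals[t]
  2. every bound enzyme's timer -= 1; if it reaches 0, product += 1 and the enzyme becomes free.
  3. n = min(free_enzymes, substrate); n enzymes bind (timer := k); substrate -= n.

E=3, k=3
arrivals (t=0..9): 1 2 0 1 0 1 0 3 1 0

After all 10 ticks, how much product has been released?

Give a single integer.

t=0: arr=1 -> substrate=0 bound=1 product=0
t=1: arr=2 -> substrate=0 bound=3 product=0
t=2: arr=0 -> substrate=0 bound=3 product=0
t=3: arr=1 -> substrate=0 bound=3 product=1
t=4: arr=0 -> substrate=0 bound=1 product=3
t=5: arr=1 -> substrate=0 bound=2 product=3
t=6: arr=0 -> substrate=0 bound=1 product=4
t=7: arr=3 -> substrate=1 bound=3 product=4
t=8: arr=1 -> substrate=1 bound=3 product=5
t=9: arr=0 -> substrate=1 bound=3 product=5

Answer: 5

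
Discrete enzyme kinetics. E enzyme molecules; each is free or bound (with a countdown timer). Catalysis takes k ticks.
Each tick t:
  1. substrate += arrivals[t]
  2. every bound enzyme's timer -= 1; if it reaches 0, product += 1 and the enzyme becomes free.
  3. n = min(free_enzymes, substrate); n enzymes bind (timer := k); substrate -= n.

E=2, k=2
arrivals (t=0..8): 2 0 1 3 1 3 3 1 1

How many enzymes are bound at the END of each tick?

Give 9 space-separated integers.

Answer: 2 2 1 2 2 2 2 2 2

Derivation:
t=0: arr=2 -> substrate=0 bound=2 product=0
t=1: arr=0 -> substrate=0 bound=2 product=0
t=2: arr=1 -> substrate=0 bound=1 product=2
t=3: arr=3 -> substrate=2 bound=2 product=2
t=4: arr=1 -> substrate=2 bound=2 product=3
t=5: arr=3 -> substrate=4 bound=2 product=4
t=6: arr=3 -> substrate=6 bound=2 product=5
t=7: arr=1 -> substrate=6 bound=2 product=6
t=8: arr=1 -> substrate=6 bound=2 product=7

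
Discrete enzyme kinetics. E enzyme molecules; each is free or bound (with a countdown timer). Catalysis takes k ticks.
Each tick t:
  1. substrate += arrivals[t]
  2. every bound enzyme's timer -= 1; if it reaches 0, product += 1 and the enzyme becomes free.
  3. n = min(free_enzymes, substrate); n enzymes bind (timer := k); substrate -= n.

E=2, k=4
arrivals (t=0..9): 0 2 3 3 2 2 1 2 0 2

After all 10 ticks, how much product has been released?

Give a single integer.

t=0: arr=0 -> substrate=0 bound=0 product=0
t=1: arr=2 -> substrate=0 bound=2 product=0
t=2: arr=3 -> substrate=3 bound=2 product=0
t=3: arr=3 -> substrate=6 bound=2 product=0
t=4: arr=2 -> substrate=8 bound=2 product=0
t=5: arr=2 -> substrate=8 bound=2 product=2
t=6: arr=1 -> substrate=9 bound=2 product=2
t=7: arr=2 -> substrate=11 bound=2 product=2
t=8: arr=0 -> substrate=11 bound=2 product=2
t=9: arr=2 -> substrate=11 bound=2 product=4

Answer: 4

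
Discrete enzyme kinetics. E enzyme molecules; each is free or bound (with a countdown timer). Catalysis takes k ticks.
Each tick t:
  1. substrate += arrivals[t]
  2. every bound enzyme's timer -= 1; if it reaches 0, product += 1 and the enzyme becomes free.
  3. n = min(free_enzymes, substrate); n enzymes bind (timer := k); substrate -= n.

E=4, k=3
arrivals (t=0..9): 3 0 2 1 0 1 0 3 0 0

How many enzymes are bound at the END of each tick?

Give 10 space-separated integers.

t=0: arr=3 -> substrate=0 bound=3 product=0
t=1: arr=0 -> substrate=0 bound=3 product=0
t=2: arr=2 -> substrate=1 bound=4 product=0
t=3: arr=1 -> substrate=0 bound=3 product=3
t=4: arr=0 -> substrate=0 bound=3 product=3
t=5: arr=1 -> substrate=0 bound=3 product=4
t=6: arr=0 -> substrate=0 bound=1 product=6
t=7: arr=3 -> substrate=0 bound=4 product=6
t=8: arr=0 -> substrate=0 bound=3 product=7
t=9: arr=0 -> substrate=0 bound=3 product=7

Answer: 3 3 4 3 3 3 1 4 3 3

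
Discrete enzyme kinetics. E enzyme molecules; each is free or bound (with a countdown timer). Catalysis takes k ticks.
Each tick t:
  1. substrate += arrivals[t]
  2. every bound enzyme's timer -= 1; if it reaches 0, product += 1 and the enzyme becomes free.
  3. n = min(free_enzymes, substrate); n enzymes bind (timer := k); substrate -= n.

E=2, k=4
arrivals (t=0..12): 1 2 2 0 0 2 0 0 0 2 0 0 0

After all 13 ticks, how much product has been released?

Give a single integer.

Answer: 5

Derivation:
t=0: arr=1 -> substrate=0 bound=1 product=0
t=1: arr=2 -> substrate=1 bound=2 product=0
t=2: arr=2 -> substrate=3 bound=2 product=0
t=3: arr=0 -> substrate=3 bound=2 product=0
t=4: arr=0 -> substrate=2 bound=2 product=1
t=5: arr=2 -> substrate=3 bound=2 product=2
t=6: arr=0 -> substrate=3 bound=2 product=2
t=7: arr=0 -> substrate=3 bound=2 product=2
t=8: arr=0 -> substrate=2 bound=2 product=3
t=9: arr=2 -> substrate=3 bound=2 product=4
t=10: arr=0 -> substrate=3 bound=2 product=4
t=11: arr=0 -> substrate=3 bound=2 product=4
t=12: arr=0 -> substrate=2 bound=2 product=5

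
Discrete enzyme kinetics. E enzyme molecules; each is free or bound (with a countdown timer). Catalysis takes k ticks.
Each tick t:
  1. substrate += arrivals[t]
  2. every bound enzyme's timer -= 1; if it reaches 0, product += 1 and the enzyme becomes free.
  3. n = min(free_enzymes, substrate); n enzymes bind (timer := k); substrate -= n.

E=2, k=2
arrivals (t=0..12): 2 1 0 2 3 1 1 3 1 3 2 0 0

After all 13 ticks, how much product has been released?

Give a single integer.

t=0: arr=2 -> substrate=0 bound=2 product=0
t=1: arr=1 -> substrate=1 bound=2 product=0
t=2: arr=0 -> substrate=0 bound=1 product=2
t=3: arr=2 -> substrate=1 bound=2 product=2
t=4: arr=3 -> substrate=3 bound=2 product=3
t=5: arr=1 -> substrate=3 bound=2 product=4
t=6: arr=1 -> substrate=3 bound=2 product=5
t=7: arr=3 -> substrate=5 bound=2 product=6
t=8: arr=1 -> substrate=5 bound=2 product=7
t=9: arr=3 -> substrate=7 bound=2 product=8
t=10: arr=2 -> substrate=8 bound=2 product=9
t=11: arr=0 -> substrate=7 bound=2 product=10
t=12: arr=0 -> substrate=6 bound=2 product=11

Answer: 11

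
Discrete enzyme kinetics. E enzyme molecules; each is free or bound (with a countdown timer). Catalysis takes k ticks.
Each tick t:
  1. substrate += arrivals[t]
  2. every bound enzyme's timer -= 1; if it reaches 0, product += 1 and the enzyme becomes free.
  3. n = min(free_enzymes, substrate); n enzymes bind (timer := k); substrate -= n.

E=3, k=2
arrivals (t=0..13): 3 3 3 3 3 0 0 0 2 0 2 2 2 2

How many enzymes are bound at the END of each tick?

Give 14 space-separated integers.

Answer: 3 3 3 3 3 3 3 3 3 3 3 3 3 3

Derivation:
t=0: arr=3 -> substrate=0 bound=3 product=0
t=1: arr=3 -> substrate=3 bound=3 product=0
t=2: arr=3 -> substrate=3 bound=3 product=3
t=3: arr=3 -> substrate=6 bound=3 product=3
t=4: arr=3 -> substrate=6 bound=3 product=6
t=5: arr=0 -> substrate=6 bound=3 product=6
t=6: arr=0 -> substrate=3 bound=3 product=9
t=7: arr=0 -> substrate=3 bound=3 product=9
t=8: arr=2 -> substrate=2 bound=3 product=12
t=9: arr=0 -> substrate=2 bound=3 product=12
t=10: arr=2 -> substrate=1 bound=3 product=15
t=11: arr=2 -> substrate=3 bound=3 product=15
t=12: arr=2 -> substrate=2 bound=3 product=18
t=13: arr=2 -> substrate=4 bound=3 product=18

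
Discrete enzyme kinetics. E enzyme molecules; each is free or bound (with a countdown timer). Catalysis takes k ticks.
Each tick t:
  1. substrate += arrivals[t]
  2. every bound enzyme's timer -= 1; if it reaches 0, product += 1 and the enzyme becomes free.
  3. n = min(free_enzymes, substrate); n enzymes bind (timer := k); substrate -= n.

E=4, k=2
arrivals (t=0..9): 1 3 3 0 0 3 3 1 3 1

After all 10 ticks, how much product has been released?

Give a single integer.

Answer: 14

Derivation:
t=0: arr=1 -> substrate=0 bound=1 product=0
t=1: arr=3 -> substrate=0 bound=4 product=0
t=2: arr=3 -> substrate=2 bound=4 product=1
t=3: arr=0 -> substrate=0 bound=3 product=4
t=4: arr=0 -> substrate=0 bound=2 product=5
t=5: arr=3 -> substrate=0 bound=3 product=7
t=6: arr=3 -> substrate=2 bound=4 product=7
t=7: arr=1 -> substrate=0 bound=4 product=10
t=8: arr=3 -> substrate=2 bound=4 product=11
t=9: arr=1 -> substrate=0 bound=4 product=14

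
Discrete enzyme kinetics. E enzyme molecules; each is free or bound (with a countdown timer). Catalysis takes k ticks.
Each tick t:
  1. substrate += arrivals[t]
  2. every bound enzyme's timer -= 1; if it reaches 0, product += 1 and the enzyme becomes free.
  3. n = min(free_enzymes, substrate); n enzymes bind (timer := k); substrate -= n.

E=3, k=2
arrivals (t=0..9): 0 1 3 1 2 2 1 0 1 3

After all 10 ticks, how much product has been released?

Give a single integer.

Answer: 10

Derivation:
t=0: arr=0 -> substrate=0 bound=0 product=0
t=1: arr=1 -> substrate=0 bound=1 product=0
t=2: arr=3 -> substrate=1 bound=3 product=0
t=3: arr=1 -> substrate=1 bound=3 product=1
t=4: arr=2 -> substrate=1 bound=3 product=3
t=5: arr=2 -> substrate=2 bound=3 product=4
t=6: arr=1 -> substrate=1 bound=3 product=6
t=7: arr=0 -> substrate=0 bound=3 product=7
t=8: arr=1 -> substrate=0 bound=2 product=9
t=9: arr=3 -> substrate=1 bound=3 product=10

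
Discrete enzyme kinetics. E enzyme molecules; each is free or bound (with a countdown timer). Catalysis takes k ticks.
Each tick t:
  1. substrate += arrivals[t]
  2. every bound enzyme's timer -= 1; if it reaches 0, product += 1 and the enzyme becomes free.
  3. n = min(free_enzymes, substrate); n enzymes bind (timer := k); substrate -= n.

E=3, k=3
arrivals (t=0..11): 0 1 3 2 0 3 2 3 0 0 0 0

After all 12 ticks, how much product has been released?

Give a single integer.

Answer: 9

Derivation:
t=0: arr=0 -> substrate=0 bound=0 product=0
t=1: arr=1 -> substrate=0 bound=1 product=0
t=2: arr=3 -> substrate=1 bound=3 product=0
t=3: arr=2 -> substrate=3 bound=3 product=0
t=4: arr=0 -> substrate=2 bound=3 product=1
t=5: arr=3 -> substrate=3 bound=3 product=3
t=6: arr=2 -> substrate=5 bound=3 product=3
t=7: arr=3 -> substrate=7 bound=3 product=4
t=8: arr=0 -> substrate=5 bound=3 product=6
t=9: arr=0 -> substrate=5 bound=3 product=6
t=10: arr=0 -> substrate=4 bound=3 product=7
t=11: arr=0 -> substrate=2 bound=3 product=9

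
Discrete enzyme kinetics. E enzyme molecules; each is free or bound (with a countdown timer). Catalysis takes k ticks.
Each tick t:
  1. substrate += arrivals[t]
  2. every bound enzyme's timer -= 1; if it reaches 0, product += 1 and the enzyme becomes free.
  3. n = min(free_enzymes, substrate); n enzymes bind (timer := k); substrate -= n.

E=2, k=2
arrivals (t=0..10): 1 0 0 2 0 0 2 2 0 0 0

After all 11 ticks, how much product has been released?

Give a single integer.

Answer: 7

Derivation:
t=0: arr=1 -> substrate=0 bound=1 product=0
t=1: arr=0 -> substrate=0 bound=1 product=0
t=2: arr=0 -> substrate=0 bound=0 product=1
t=3: arr=2 -> substrate=0 bound=2 product=1
t=4: arr=0 -> substrate=0 bound=2 product=1
t=5: arr=0 -> substrate=0 bound=0 product=3
t=6: arr=2 -> substrate=0 bound=2 product=3
t=7: arr=2 -> substrate=2 bound=2 product=3
t=8: arr=0 -> substrate=0 bound=2 product=5
t=9: arr=0 -> substrate=0 bound=2 product=5
t=10: arr=0 -> substrate=0 bound=0 product=7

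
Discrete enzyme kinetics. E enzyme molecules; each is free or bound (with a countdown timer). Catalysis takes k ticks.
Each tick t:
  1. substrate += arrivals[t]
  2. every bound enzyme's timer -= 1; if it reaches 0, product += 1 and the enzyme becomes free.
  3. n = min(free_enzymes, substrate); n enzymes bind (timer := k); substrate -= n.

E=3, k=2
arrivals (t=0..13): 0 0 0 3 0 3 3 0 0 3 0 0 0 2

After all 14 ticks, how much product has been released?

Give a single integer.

Answer: 12

Derivation:
t=0: arr=0 -> substrate=0 bound=0 product=0
t=1: arr=0 -> substrate=0 bound=0 product=0
t=2: arr=0 -> substrate=0 bound=0 product=0
t=3: arr=3 -> substrate=0 bound=3 product=0
t=4: arr=0 -> substrate=0 bound=3 product=0
t=5: arr=3 -> substrate=0 bound=3 product=3
t=6: arr=3 -> substrate=3 bound=3 product=3
t=7: arr=0 -> substrate=0 bound=3 product=6
t=8: arr=0 -> substrate=0 bound=3 product=6
t=9: arr=3 -> substrate=0 bound=3 product=9
t=10: arr=0 -> substrate=0 bound=3 product=9
t=11: arr=0 -> substrate=0 bound=0 product=12
t=12: arr=0 -> substrate=0 bound=0 product=12
t=13: arr=2 -> substrate=0 bound=2 product=12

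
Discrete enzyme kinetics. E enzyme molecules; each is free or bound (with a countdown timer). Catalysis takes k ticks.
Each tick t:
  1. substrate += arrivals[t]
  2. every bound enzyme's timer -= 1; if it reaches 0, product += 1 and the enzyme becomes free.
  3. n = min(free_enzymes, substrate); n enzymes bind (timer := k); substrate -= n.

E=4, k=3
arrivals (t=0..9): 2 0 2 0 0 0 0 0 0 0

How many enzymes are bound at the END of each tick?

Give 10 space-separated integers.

t=0: arr=2 -> substrate=0 bound=2 product=0
t=1: arr=0 -> substrate=0 bound=2 product=0
t=2: arr=2 -> substrate=0 bound=4 product=0
t=3: arr=0 -> substrate=0 bound=2 product=2
t=4: arr=0 -> substrate=0 bound=2 product=2
t=5: arr=0 -> substrate=0 bound=0 product=4
t=6: arr=0 -> substrate=0 bound=0 product=4
t=7: arr=0 -> substrate=0 bound=0 product=4
t=8: arr=0 -> substrate=0 bound=0 product=4
t=9: arr=0 -> substrate=0 bound=0 product=4

Answer: 2 2 4 2 2 0 0 0 0 0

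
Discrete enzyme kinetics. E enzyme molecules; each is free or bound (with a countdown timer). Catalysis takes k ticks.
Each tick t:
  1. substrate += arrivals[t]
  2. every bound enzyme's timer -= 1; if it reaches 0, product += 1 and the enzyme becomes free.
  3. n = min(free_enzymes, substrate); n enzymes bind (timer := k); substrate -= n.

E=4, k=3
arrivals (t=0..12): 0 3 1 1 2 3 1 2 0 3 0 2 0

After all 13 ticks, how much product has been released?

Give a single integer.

Answer: 12

Derivation:
t=0: arr=0 -> substrate=0 bound=0 product=0
t=1: arr=3 -> substrate=0 bound=3 product=0
t=2: arr=1 -> substrate=0 bound=4 product=0
t=3: arr=1 -> substrate=1 bound=4 product=0
t=4: arr=2 -> substrate=0 bound=4 product=3
t=5: arr=3 -> substrate=2 bound=4 product=4
t=6: arr=1 -> substrate=3 bound=4 product=4
t=7: arr=2 -> substrate=2 bound=4 product=7
t=8: arr=0 -> substrate=1 bound=4 product=8
t=9: arr=3 -> substrate=4 bound=4 product=8
t=10: arr=0 -> substrate=1 bound=4 product=11
t=11: arr=2 -> substrate=2 bound=4 product=12
t=12: arr=0 -> substrate=2 bound=4 product=12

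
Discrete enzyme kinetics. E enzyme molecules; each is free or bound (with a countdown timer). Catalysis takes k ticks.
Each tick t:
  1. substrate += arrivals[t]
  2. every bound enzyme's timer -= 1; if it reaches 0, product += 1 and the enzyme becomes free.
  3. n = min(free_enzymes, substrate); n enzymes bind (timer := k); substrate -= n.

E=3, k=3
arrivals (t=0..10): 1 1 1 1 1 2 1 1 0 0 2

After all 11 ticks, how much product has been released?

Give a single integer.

t=0: arr=1 -> substrate=0 bound=1 product=0
t=1: arr=1 -> substrate=0 bound=2 product=0
t=2: arr=1 -> substrate=0 bound=3 product=0
t=3: arr=1 -> substrate=0 bound=3 product=1
t=4: arr=1 -> substrate=0 bound=3 product=2
t=5: arr=2 -> substrate=1 bound=3 product=3
t=6: arr=1 -> substrate=1 bound=3 product=4
t=7: arr=1 -> substrate=1 bound=3 product=5
t=8: arr=0 -> substrate=0 bound=3 product=6
t=9: arr=0 -> substrate=0 bound=2 product=7
t=10: arr=2 -> substrate=0 bound=3 product=8

Answer: 8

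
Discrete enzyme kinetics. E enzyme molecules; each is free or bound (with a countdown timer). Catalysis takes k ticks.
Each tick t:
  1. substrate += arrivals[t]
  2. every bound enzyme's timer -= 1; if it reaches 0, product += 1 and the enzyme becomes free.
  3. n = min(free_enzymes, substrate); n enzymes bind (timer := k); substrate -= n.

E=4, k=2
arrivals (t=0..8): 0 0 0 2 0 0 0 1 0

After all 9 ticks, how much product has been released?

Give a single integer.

Answer: 2

Derivation:
t=0: arr=0 -> substrate=0 bound=0 product=0
t=1: arr=0 -> substrate=0 bound=0 product=0
t=2: arr=0 -> substrate=0 bound=0 product=0
t=3: arr=2 -> substrate=0 bound=2 product=0
t=4: arr=0 -> substrate=0 bound=2 product=0
t=5: arr=0 -> substrate=0 bound=0 product=2
t=6: arr=0 -> substrate=0 bound=0 product=2
t=7: arr=1 -> substrate=0 bound=1 product=2
t=8: arr=0 -> substrate=0 bound=1 product=2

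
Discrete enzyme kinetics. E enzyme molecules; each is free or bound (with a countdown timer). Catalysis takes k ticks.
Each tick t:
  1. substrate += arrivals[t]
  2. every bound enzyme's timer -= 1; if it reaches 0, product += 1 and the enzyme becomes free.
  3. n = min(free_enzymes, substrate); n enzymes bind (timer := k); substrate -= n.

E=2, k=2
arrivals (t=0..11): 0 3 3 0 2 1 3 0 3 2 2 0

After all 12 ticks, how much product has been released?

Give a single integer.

t=0: arr=0 -> substrate=0 bound=0 product=0
t=1: arr=3 -> substrate=1 bound=2 product=0
t=2: arr=3 -> substrate=4 bound=2 product=0
t=3: arr=0 -> substrate=2 bound=2 product=2
t=4: arr=2 -> substrate=4 bound=2 product=2
t=5: arr=1 -> substrate=3 bound=2 product=4
t=6: arr=3 -> substrate=6 bound=2 product=4
t=7: arr=0 -> substrate=4 bound=2 product=6
t=8: arr=3 -> substrate=7 bound=2 product=6
t=9: arr=2 -> substrate=7 bound=2 product=8
t=10: arr=2 -> substrate=9 bound=2 product=8
t=11: arr=0 -> substrate=7 bound=2 product=10

Answer: 10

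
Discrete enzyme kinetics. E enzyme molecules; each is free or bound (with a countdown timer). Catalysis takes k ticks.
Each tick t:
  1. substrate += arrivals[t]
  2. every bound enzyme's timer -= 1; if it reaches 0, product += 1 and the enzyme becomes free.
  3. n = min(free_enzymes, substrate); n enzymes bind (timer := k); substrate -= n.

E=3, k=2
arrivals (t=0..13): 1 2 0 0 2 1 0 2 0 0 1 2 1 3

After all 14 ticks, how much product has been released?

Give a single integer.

t=0: arr=1 -> substrate=0 bound=1 product=0
t=1: arr=2 -> substrate=0 bound=3 product=0
t=2: arr=0 -> substrate=0 bound=2 product=1
t=3: arr=0 -> substrate=0 bound=0 product=3
t=4: arr=2 -> substrate=0 bound=2 product=3
t=5: arr=1 -> substrate=0 bound=3 product=3
t=6: arr=0 -> substrate=0 bound=1 product=5
t=7: arr=2 -> substrate=0 bound=2 product=6
t=8: arr=0 -> substrate=0 bound=2 product=6
t=9: arr=0 -> substrate=0 bound=0 product=8
t=10: arr=1 -> substrate=0 bound=1 product=8
t=11: arr=2 -> substrate=0 bound=3 product=8
t=12: arr=1 -> substrate=0 bound=3 product=9
t=13: arr=3 -> substrate=1 bound=3 product=11

Answer: 11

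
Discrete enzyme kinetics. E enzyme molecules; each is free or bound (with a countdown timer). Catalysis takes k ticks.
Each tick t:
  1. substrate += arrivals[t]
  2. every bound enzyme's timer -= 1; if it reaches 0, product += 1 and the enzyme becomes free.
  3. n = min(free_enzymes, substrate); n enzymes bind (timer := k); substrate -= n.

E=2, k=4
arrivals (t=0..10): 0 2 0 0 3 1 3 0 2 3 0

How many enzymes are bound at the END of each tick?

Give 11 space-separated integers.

t=0: arr=0 -> substrate=0 bound=0 product=0
t=1: arr=2 -> substrate=0 bound=2 product=0
t=2: arr=0 -> substrate=0 bound=2 product=0
t=3: arr=0 -> substrate=0 bound=2 product=0
t=4: arr=3 -> substrate=3 bound=2 product=0
t=5: arr=1 -> substrate=2 bound=2 product=2
t=6: arr=3 -> substrate=5 bound=2 product=2
t=7: arr=0 -> substrate=5 bound=2 product=2
t=8: arr=2 -> substrate=7 bound=2 product=2
t=9: arr=3 -> substrate=8 bound=2 product=4
t=10: arr=0 -> substrate=8 bound=2 product=4

Answer: 0 2 2 2 2 2 2 2 2 2 2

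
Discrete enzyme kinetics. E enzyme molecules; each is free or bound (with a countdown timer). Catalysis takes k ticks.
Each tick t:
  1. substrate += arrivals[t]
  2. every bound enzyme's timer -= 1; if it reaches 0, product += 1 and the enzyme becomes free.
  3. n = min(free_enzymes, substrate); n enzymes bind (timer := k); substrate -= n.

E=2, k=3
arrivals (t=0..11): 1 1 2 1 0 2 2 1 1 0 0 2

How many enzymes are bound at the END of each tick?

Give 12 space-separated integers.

t=0: arr=1 -> substrate=0 bound=1 product=0
t=1: arr=1 -> substrate=0 bound=2 product=0
t=2: arr=2 -> substrate=2 bound=2 product=0
t=3: arr=1 -> substrate=2 bound=2 product=1
t=4: arr=0 -> substrate=1 bound=2 product=2
t=5: arr=2 -> substrate=3 bound=2 product=2
t=6: arr=2 -> substrate=4 bound=2 product=3
t=7: arr=1 -> substrate=4 bound=2 product=4
t=8: arr=1 -> substrate=5 bound=2 product=4
t=9: arr=0 -> substrate=4 bound=2 product=5
t=10: arr=0 -> substrate=3 bound=2 product=6
t=11: arr=2 -> substrate=5 bound=2 product=6

Answer: 1 2 2 2 2 2 2 2 2 2 2 2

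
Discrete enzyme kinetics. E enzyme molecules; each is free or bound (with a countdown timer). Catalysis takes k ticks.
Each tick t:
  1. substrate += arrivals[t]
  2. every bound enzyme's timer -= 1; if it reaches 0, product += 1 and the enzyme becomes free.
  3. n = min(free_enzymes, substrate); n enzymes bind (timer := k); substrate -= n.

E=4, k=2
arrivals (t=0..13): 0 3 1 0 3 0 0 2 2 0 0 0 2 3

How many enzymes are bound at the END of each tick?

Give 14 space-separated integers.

t=0: arr=0 -> substrate=0 bound=0 product=0
t=1: arr=3 -> substrate=0 bound=3 product=0
t=2: arr=1 -> substrate=0 bound=4 product=0
t=3: arr=0 -> substrate=0 bound=1 product=3
t=4: arr=3 -> substrate=0 bound=3 product=4
t=5: arr=0 -> substrate=0 bound=3 product=4
t=6: arr=0 -> substrate=0 bound=0 product=7
t=7: arr=2 -> substrate=0 bound=2 product=7
t=8: arr=2 -> substrate=0 bound=4 product=7
t=9: arr=0 -> substrate=0 bound=2 product=9
t=10: arr=0 -> substrate=0 bound=0 product=11
t=11: arr=0 -> substrate=0 bound=0 product=11
t=12: arr=2 -> substrate=0 bound=2 product=11
t=13: arr=3 -> substrate=1 bound=4 product=11

Answer: 0 3 4 1 3 3 0 2 4 2 0 0 2 4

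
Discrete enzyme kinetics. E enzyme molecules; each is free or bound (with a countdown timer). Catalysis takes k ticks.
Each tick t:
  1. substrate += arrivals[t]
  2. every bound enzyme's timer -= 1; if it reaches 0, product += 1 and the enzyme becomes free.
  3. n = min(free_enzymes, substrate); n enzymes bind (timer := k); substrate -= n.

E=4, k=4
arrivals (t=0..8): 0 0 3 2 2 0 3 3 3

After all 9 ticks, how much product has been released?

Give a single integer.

Answer: 4

Derivation:
t=0: arr=0 -> substrate=0 bound=0 product=0
t=1: arr=0 -> substrate=0 bound=0 product=0
t=2: arr=3 -> substrate=0 bound=3 product=0
t=3: arr=2 -> substrate=1 bound=4 product=0
t=4: arr=2 -> substrate=3 bound=4 product=0
t=5: arr=0 -> substrate=3 bound=4 product=0
t=6: arr=3 -> substrate=3 bound=4 product=3
t=7: arr=3 -> substrate=5 bound=4 product=4
t=8: arr=3 -> substrate=8 bound=4 product=4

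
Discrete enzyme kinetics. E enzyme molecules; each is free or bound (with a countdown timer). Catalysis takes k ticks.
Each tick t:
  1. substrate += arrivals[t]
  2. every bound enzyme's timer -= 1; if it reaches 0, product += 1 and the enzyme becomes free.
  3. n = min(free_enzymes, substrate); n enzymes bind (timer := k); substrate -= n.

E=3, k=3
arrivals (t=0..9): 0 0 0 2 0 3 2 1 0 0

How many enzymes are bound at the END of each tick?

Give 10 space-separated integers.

Answer: 0 0 0 2 2 3 3 3 3 3

Derivation:
t=0: arr=0 -> substrate=0 bound=0 product=0
t=1: arr=0 -> substrate=0 bound=0 product=0
t=2: arr=0 -> substrate=0 bound=0 product=0
t=3: arr=2 -> substrate=0 bound=2 product=0
t=4: arr=0 -> substrate=0 bound=2 product=0
t=5: arr=3 -> substrate=2 bound=3 product=0
t=6: arr=2 -> substrate=2 bound=3 product=2
t=7: arr=1 -> substrate=3 bound=3 product=2
t=8: arr=0 -> substrate=2 bound=3 product=3
t=9: arr=0 -> substrate=0 bound=3 product=5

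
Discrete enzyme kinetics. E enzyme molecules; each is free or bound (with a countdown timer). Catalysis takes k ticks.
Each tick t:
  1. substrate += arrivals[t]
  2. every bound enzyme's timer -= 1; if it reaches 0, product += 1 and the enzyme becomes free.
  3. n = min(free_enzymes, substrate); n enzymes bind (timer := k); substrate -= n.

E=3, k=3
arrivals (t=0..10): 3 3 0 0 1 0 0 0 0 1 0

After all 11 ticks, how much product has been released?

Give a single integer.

Answer: 7

Derivation:
t=0: arr=3 -> substrate=0 bound=3 product=0
t=1: arr=3 -> substrate=3 bound=3 product=0
t=2: arr=0 -> substrate=3 bound=3 product=0
t=3: arr=0 -> substrate=0 bound=3 product=3
t=4: arr=1 -> substrate=1 bound=3 product=3
t=5: arr=0 -> substrate=1 bound=3 product=3
t=6: arr=0 -> substrate=0 bound=1 product=6
t=7: arr=0 -> substrate=0 bound=1 product=6
t=8: arr=0 -> substrate=0 bound=1 product=6
t=9: arr=1 -> substrate=0 bound=1 product=7
t=10: arr=0 -> substrate=0 bound=1 product=7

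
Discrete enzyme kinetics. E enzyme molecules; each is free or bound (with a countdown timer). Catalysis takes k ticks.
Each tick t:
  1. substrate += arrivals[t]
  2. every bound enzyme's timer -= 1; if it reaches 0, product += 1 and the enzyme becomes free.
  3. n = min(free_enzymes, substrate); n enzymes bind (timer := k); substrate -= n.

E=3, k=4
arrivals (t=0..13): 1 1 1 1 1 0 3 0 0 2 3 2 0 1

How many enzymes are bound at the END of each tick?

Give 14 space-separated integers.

Answer: 1 2 3 3 3 3 3 3 3 3 3 3 3 3

Derivation:
t=0: arr=1 -> substrate=0 bound=1 product=0
t=1: arr=1 -> substrate=0 bound=2 product=0
t=2: arr=1 -> substrate=0 bound=3 product=0
t=3: arr=1 -> substrate=1 bound=3 product=0
t=4: arr=1 -> substrate=1 bound=3 product=1
t=5: arr=0 -> substrate=0 bound=3 product=2
t=6: arr=3 -> substrate=2 bound=3 product=3
t=7: arr=0 -> substrate=2 bound=3 product=3
t=8: arr=0 -> substrate=1 bound=3 product=4
t=9: arr=2 -> substrate=2 bound=3 product=5
t=10: arr=3 -> substrate=4 bound=3 product=6
t=11: arr=2 -> substrate=6 bound=3 product=6
t=12: arr=0 -> substrate=5 bound=3 product=7
t=13: arr=1 -> substrate=5 bound=3 product=8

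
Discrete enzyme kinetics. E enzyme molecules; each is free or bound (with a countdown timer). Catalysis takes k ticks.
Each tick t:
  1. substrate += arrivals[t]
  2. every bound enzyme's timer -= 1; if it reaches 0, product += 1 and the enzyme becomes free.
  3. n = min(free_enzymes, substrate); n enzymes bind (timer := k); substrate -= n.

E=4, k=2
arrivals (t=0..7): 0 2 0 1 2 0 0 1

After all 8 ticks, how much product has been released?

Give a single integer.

Answer: 5

Derivation:
t=0: arr=0 -> substrate=0 bound=0 product=0
t=1: arr=2 -> substrate=0 bound=2 product=0
t=2: arr=0 -> substrate=0 bound=2 product=0
t=3: arr=1 -> substrate=0 bound=1 product=2
t=4: arr=2 -> substrate=0 bound=3 product=2
t=5: arr=0 -> substrate=0 bound=2 product=3
t=6: arr=0 -> substrate=0 bound=0 product=5
t=7: arr=1 -> substrate=0 bound=1 product=5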